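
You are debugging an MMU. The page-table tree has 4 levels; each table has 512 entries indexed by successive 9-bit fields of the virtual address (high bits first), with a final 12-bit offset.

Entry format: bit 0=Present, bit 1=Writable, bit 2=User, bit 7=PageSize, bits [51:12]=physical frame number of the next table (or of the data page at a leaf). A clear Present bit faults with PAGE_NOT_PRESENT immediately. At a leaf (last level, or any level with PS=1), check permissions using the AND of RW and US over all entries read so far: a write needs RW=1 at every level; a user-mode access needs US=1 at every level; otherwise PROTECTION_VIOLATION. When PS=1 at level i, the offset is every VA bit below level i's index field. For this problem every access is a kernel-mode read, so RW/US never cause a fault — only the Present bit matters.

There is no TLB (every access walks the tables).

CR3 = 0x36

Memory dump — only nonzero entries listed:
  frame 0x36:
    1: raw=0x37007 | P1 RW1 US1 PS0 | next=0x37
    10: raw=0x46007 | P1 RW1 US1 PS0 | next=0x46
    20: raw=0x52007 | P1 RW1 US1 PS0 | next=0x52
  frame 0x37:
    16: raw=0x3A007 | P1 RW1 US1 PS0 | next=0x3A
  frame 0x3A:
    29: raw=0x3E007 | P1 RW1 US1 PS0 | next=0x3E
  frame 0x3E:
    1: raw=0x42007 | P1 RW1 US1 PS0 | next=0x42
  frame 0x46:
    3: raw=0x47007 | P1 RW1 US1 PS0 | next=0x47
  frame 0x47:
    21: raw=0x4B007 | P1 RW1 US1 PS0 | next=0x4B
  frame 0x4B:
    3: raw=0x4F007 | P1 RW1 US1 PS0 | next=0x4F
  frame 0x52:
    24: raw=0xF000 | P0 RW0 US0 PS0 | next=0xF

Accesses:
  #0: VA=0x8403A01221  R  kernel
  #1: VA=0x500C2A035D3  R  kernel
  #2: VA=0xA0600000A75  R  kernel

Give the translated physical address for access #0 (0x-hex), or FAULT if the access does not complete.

Walk each access:
#0 VA=0x8403A01221 (r,kernel):
  lvl0: tbl 0x36, slot 1 ⇒ 0x37007 (P1/RW1/US1/PS0)
  lvl1: tbl 0x37, slot 16 ⇒ 0x3A007 (P1/RW1/US1/PS0)
  lvl2: tbl 0x3A, slot 29 ⇒ 0x3E007 (P1/RW1/US1/PS0)
  lvl3: tbl 0x3E, slot 1 ⇒ 0x42007 (P1/RW1/US1/PS0)
  → PA=0x42221  (4 entries read)
#1 VA=0x500C2A035D3 (r,kernel):
  lvl0: tbl 0x36, slot 10 ⇒ 0x46007 (P1/RW1/US1/PS0)
  lvl1: tbl 0x46, slot 3 ⇒ 0x47007 (P1/RW1/US1/PS0)
  lvl2: tbl 0x47, slot 21 ⇒ 0x4B007 (P1/RW1/US1/PS0)
  lvl3: tbl 0x4B, slot 3 ⇒ 0x4F007 (P1/RW1/US1/PS0)
  → PA=0x4F5D3  (4 entries read)
#2 VA=0xA0600000A75 (r,kernel):
  lvl0: tbl 0x36, slot 20 ⇒ 0x52007 (P1/RW1/US1/PS0)
  lvl1: tbl 0x52, slot 24 ⇒ 0xF000 (P0/RW0/US0/PS0)
  → PAGE_NOT_PRESENT  (2 entries read)

Access #0 PA: 0x42221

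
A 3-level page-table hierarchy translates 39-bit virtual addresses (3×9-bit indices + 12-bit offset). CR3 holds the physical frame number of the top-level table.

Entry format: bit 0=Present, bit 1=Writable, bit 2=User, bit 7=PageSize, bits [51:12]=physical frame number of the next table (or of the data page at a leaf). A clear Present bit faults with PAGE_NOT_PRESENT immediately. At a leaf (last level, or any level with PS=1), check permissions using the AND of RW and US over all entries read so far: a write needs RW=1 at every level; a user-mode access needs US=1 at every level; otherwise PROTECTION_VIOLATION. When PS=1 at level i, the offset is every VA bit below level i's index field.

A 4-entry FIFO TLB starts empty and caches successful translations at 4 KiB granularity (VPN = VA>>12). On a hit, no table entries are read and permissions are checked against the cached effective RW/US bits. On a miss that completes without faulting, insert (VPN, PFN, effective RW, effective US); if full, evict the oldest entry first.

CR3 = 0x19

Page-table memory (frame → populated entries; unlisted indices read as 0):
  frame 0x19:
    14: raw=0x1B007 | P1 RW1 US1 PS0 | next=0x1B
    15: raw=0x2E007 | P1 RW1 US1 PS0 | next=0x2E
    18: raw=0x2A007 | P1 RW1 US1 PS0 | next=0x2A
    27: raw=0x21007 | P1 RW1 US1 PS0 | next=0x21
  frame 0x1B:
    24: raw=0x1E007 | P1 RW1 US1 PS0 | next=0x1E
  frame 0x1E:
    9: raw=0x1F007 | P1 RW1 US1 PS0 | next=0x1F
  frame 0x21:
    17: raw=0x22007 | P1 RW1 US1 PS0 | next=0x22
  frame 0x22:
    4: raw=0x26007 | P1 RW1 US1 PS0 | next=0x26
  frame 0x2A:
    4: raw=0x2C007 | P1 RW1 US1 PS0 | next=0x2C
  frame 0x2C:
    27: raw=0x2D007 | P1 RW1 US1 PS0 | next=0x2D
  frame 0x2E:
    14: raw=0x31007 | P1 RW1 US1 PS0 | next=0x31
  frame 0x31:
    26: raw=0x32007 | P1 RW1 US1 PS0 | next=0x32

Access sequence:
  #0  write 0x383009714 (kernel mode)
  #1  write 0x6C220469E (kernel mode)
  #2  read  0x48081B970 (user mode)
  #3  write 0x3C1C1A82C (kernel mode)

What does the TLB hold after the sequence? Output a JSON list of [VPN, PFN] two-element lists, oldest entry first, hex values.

Trace:
#0 VA=0x383009714 (w,kernel):
  [0] read 0x19 idx=14: raw=0x1B007 flags P=1 W=1 U=1 S=0
  [1] read 0x1B idx=24: raw=0x1E007 flags P=1 W=1 U=1 S=0
  [2] read 0x1E idx=9: raw=0x1F007 flags P=1 W=1 U=1 S=0
  → PA=0x1F714  (3 entries read)
#1 VA=0x6C220469E (w,kernel):
  [0] read 0x19 idx=27: raw=0x21007 flags P=1 W=1 U=1 S=0
  [1] read 0x21 idx=17: raw=0x22007 flags P=1 W=1 U=1 S=0
  [2] read 0x22 idx=4: raw=0x26007 flags P=1 W=1 U=1 S=0
  → PA=0x2669E  (3 entries read)
#2 VA=0x48081B970 (r,user):
  [0] read 0x19 idx=18: raw=0x2A007 flags P=1 W=1 U=1 S=0
  [1] read 0x2A idx=4: raw=0x2C007 flags P=1 W=1 U=1 S=0
  [2] read 0x2C idx=27: raw=0x2D007 flags P=1 W=1 U=1 S=0
  → PA=0x2D970  (3 entries read)
#3 VA=0x3C1C1A82C (w,kernel):
  [0] read 0x19 idx=15: raw=0x2E007 flags P=1 W=1 U=1 S=0
  [1] read 0x2E idx=14: raw=0x31007 flags P=1 W=1 U=1 S=0
  [2] read 0x31 idx=26: raw=0x32007 flags P=1 W=1 U=1 S=0
  → PA=0x3282C  (3 entries read)

TLB: [["0x383009", "0x1F"], ["0x6C2204", "0x26"], ["0x48081B", "0x2D"], ["0x3C1C1A", "0x32"]]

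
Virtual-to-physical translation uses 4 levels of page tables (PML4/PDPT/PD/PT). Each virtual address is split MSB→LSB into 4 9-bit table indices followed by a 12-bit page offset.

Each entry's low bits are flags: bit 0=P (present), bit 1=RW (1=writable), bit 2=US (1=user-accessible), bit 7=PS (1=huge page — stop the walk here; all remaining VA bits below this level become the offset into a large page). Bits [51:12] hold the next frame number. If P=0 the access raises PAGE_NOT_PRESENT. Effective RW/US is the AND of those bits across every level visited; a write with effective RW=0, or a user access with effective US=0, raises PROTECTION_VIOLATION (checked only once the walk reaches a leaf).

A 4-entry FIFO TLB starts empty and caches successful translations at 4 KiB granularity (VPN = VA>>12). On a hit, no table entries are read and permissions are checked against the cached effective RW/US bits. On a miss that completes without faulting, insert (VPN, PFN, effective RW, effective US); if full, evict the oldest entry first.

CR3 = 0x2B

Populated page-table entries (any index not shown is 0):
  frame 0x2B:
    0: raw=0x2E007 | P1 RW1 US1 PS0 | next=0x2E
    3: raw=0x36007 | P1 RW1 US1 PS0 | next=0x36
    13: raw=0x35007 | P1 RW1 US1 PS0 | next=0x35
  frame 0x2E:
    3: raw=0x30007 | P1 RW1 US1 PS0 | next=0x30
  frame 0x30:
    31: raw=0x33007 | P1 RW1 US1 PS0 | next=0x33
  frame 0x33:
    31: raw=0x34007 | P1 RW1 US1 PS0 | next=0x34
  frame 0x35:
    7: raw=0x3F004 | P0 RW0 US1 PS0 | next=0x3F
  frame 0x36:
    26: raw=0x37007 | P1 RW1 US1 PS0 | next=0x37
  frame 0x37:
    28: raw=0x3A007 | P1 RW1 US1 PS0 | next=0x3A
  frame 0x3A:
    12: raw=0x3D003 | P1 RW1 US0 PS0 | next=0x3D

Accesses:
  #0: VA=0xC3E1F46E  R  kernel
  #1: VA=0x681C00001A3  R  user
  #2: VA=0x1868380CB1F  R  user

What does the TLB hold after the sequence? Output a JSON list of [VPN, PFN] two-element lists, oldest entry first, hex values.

Per-access translation:
#0 VA=0xC3E1F46E (r,kernel):
  [0] read 0x2B idx=0: raw=0x2E007 flags P=1 W=1 U=1 S=0
  [1] read 0x2E idx=3: raw=0x30007 flags P=1 W=1 U=1 S=0
  [2] read 0x30 idx=31: raw=0x33007 flags P=1 W=1 U=1 S=0
  [3] read 0x33 idx=31: raw=0x34007 flags P=1 W=1 U=1 S=0
  → PA=0x3446E  (4 entries read)
#1 VA=0x681C00001A3 (r,user):
  [0] read 0x2B idx=13: raw=0x35007 flags P=1 W=1 U=1 S=0
  [1] read 0x35 idx=7: raw=0x3F004 flags P=0 W=0 U=1 S=0
  ✗ PAGE_NOT_PRESENT  [2 reads]
#2 VA=0x1868380CB1F (r,user):
  [0] read 0x2B idx=3: raw=0x36007 flags P=1 W=1 U=1 S=0
  [1] read 0x36 idx=26: raw=0x37007 flags P=1 W=1 U=1 S=0
  [2] read 0x37 idx=28: raw=0x3A007 flags P=1 W=1 U=1 S=0
  [3] read 0x3A idx=12: raw=0x3D003 flags P=1 W=1 U=0 S=0
  ✗ PROTECTION_VIOLATION  [4 reads]

TLB: [["0xC3E1F", "0x34"]]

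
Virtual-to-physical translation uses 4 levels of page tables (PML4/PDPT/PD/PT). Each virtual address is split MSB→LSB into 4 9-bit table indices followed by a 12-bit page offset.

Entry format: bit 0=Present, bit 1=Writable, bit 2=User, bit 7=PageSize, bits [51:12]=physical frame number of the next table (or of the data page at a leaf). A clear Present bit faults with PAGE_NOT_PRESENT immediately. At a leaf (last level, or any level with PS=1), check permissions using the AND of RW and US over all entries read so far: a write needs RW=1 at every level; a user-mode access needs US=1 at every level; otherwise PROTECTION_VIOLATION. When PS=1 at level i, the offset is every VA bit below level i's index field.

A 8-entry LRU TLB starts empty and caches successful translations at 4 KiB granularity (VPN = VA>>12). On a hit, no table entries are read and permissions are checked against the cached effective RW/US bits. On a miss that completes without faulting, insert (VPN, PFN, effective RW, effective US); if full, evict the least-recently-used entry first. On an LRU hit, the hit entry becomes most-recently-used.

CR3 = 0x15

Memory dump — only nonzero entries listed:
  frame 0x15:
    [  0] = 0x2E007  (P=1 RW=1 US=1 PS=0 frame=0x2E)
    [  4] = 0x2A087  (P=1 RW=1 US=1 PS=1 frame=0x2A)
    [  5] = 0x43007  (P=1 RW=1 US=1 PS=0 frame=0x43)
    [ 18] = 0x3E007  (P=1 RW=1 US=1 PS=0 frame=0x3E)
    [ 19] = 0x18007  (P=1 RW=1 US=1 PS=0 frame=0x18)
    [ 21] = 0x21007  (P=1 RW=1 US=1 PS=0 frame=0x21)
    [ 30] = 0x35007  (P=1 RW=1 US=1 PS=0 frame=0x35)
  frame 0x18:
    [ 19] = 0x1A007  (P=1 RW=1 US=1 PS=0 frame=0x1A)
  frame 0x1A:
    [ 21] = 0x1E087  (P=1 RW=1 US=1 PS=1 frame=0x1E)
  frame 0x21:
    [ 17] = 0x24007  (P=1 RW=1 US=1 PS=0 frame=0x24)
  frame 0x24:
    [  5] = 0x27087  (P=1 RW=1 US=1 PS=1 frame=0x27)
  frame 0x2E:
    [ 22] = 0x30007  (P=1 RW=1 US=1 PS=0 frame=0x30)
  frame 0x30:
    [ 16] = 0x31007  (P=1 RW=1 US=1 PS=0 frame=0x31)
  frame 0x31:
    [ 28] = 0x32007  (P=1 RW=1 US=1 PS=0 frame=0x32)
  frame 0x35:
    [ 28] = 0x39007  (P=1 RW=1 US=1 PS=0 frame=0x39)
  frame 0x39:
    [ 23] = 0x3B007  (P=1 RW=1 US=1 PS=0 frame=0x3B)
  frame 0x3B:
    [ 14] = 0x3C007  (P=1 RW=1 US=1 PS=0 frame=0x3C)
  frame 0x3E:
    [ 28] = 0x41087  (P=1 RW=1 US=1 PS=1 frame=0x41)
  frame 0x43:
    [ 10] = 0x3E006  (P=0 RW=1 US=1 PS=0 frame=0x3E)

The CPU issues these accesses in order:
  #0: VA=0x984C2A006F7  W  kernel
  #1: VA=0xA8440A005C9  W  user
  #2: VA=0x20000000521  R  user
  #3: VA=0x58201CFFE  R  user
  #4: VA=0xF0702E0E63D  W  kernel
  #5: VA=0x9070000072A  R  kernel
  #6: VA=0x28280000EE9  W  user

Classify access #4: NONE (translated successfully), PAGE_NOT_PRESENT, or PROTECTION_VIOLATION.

Trace:
#0 VA=0x984C2A006F7 (w,kernel):
  L0: frame=0x15 idx=19 entry=0x18007 [P=1 RW=1 US=1 PS=0]
  L1: frame=0x18 idx=19 entry=0x1A007 [P=1 RW=1 US=1 PS=0]
  L2: frame=0x1A idx=21 entry=0x1E087 [P=1 RW=1 US=1 PS=1]
  ⇒ phys 0x1E6F7 (huge @L2)  [3 reads]
#1 VA=0xA8440A005C9 (w,user):
  L0: frame=0x15 idx=21 entry=0x21007 [P=1 RW=1 US=1 PS=0]
  L1: frame=0x21 idx=17 entry=0x24007 [P=1 RW=1 US=1 PS=0]
  L2: frame=0x24 idx=5 entry=0x27087 [P=1 RW=1 US=1 PS=1]
  ⇒ phys 0x275C9 (huge @L2)  [3 reads]
#2 VA=0x20000000521 (r,user):
  L0: frame=0x15 idx=4 entry=0x2A087 [P=1 RW=1 US=1 PS=1]
  ⇒ phys 0x2A521 (huge @L0)  [1 reads]
#3 VA=0x58201CFFE (r,user):
  L0: frame=0x15 idx=0 entry=0x2E007 [P=1 RW=1 US=1 PS=0]
  L1: frame=0x2E idx=22 entry=0x30007 [P=1 RW=1 US=1 PS=0]
  L2: frame=0x30 idx=16 entry=0x31007 [P=1 RW=1 US=1 PS=0]
  L3: frame=0x31 idx=28 entry=0x32007 [P=1 RW=1 US=1 PS=0]
  ⇒ phys 0x32FFE  [4 reads]
#4 VA=0xF0702E0E63D (w,kernel):
  L0: frame=0x15 idx=30 entry=0x35007 [P=1 RW=1 US=1 PS=0]
  L1: frame=0x35 idx=28 entry=0x39007 [P=1 RW=1 US=1 PS=0]
  L2: frame=0x39 idx=23 entry=0x3B007 [P=1 RW=1 US=1 PS=0]
  L3: frame=0x3B idx=14 entry=0x3C007 [P=1 RW=1 US=1 PS=0]
  ⇒ phys 0x3C63D  [4 reads]
#5 VA=0x9070000072A (r,kernel):
  L0: frame=0x15 idx=18 entry=0x3E007 [P=1 RW=1 US=1 PS=0]
  L1: frame=0x3E idx=28 entry=0x41087 [P=1 RW=1 US=1 PS=1]
  ⇒ phys 0x4172A (huge @L1)  [2 reads]
#6 VA=0x28280000EE9 (w,user):
  L0: frame=0x15 idx=5 entry=0x43007 [P=1 RW=1 US=1 PS=0]
  L1: frame=0x43 idx=10 entry=0x3E006 [P=0 RW=1 US=1 PS=0]
  → PAGE_NOT_PRESENT  (2 entries read)

Access #4 fault: NONE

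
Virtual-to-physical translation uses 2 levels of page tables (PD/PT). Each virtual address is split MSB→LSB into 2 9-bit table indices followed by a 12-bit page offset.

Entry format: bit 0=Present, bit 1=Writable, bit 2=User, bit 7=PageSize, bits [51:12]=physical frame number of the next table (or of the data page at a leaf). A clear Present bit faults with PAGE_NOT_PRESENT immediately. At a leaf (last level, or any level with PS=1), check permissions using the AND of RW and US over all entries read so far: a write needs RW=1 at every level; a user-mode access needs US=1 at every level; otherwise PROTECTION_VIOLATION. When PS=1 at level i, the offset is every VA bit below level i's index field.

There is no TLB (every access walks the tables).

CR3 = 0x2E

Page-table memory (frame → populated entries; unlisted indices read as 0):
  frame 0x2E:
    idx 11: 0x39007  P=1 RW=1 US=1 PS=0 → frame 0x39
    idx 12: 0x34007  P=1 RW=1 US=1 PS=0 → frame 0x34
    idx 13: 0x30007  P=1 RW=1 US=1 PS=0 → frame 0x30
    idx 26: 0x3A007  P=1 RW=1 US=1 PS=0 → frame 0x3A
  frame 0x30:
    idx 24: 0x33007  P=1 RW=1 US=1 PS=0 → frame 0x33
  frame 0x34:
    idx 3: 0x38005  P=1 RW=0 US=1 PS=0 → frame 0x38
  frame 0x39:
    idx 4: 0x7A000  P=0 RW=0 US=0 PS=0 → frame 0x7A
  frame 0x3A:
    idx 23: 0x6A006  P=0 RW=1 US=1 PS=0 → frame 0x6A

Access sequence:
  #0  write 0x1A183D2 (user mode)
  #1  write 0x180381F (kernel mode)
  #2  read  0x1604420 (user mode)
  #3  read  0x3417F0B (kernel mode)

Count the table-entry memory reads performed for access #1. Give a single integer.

Walk each access:
#0 VA=0x1A183D2 (w,user):
  L0 @0x2E[13] → 0x30007  P=1,RW=1,US=1,PS=0
  L1 @0x30[24] → 0x33007  P=1,RW=1,US=1,PS=0
  → PA=0x333D2  (2 entries read)
#1 VA=0x180381F (w,kernel):
  L0 @0x2E[12] → 0x34007  P=1,RW=1,US=1,PS=0
  L1 @0x34[3] → 0x38005  P=1,RW=0,US=1,PS=0
  ✗ PROTECTION_VIOLATION  [2 reads]
#2 VA=0x1604420 (r,user):
  L0 @0x2E[11] → 0x39007  P=1,RW=1,US=1,PS=0
  L1 @0x39[4] → 0x7A000  P=0,RW=0,US=0,PS=0
  ✗ PAGE_NOT_PRESENT  [2 reads]
#3 VA=0x3417F0B (r,kernel):
  L0 @0x2E[26] → 0x3A007  P=1,RW=1,US=1,PS=0
  L1 @0x3A[23] → 0x6A006  P=0,RW=1,US=1,PS=0
  ✗ PAGE_NOT_PRESENT  [2 reads]

Entries read for #1: 2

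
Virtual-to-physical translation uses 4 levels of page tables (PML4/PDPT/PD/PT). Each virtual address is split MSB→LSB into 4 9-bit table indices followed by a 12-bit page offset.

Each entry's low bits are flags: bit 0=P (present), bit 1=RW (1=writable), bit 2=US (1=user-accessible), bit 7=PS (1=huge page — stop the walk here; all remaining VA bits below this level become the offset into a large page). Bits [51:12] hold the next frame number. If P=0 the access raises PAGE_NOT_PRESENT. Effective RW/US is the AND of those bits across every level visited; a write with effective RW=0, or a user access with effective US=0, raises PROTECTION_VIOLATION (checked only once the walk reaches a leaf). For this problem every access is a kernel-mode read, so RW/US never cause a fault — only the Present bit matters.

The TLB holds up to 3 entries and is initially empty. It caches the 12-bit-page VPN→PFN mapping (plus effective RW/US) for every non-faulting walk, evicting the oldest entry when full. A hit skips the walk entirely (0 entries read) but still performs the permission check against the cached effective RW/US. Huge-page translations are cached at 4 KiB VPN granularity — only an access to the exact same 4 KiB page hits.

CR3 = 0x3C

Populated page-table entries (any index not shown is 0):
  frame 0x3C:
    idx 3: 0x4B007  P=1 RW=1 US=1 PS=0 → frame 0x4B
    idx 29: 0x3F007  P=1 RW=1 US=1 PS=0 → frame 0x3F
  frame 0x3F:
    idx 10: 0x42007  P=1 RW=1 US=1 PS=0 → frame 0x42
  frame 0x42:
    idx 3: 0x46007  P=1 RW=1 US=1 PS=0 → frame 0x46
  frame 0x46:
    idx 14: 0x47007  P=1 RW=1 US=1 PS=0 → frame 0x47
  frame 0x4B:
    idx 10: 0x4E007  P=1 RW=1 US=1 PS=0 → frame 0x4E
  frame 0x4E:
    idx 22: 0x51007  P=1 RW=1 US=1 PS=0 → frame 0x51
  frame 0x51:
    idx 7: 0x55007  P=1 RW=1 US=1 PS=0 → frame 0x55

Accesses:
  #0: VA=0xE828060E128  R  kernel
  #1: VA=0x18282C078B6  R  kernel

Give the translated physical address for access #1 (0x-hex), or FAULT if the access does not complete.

Trace:
#0 VA=0xE828060E128 (r,kernel):
  [0] read 0x3C idx=29: raw=0x3F007 flags P=1 W=1 U=1 S=0
  [1] read 0x3F idx=10: raw=0x42007 flags P=1 W=1 U=1 S=0
  [2] read 0x42 idx=3: raw=0x46007 flags P=1 W=1 U=1 S=0
  [3] read 0x46 idx=14: raw=0x47007 flags P=1 W=1 U=1 S=0
  ⇒ phys 0x47128  [4 reads]
#1 VA=0x18282C078B6 (r,kernel):
  [0] read 0x3C idx=3: raw=0x4B007 flags P=1 W=1 U=1 S=0
  [1] read 0x4B idx=10: raw=0x4E007 flags P=1 W=1 U=1 S=0
  [2] read 0x4E idx=22: raw=0x51007 flags P=1 W=1 U=1 S=0
  [3] read 0x51 idx=7: raw=0x55007 flags P=1 W=1 U=1 S=0
  ⇒ phys 0x558B6  [4 reads]

Access #1 PA: 0x558B6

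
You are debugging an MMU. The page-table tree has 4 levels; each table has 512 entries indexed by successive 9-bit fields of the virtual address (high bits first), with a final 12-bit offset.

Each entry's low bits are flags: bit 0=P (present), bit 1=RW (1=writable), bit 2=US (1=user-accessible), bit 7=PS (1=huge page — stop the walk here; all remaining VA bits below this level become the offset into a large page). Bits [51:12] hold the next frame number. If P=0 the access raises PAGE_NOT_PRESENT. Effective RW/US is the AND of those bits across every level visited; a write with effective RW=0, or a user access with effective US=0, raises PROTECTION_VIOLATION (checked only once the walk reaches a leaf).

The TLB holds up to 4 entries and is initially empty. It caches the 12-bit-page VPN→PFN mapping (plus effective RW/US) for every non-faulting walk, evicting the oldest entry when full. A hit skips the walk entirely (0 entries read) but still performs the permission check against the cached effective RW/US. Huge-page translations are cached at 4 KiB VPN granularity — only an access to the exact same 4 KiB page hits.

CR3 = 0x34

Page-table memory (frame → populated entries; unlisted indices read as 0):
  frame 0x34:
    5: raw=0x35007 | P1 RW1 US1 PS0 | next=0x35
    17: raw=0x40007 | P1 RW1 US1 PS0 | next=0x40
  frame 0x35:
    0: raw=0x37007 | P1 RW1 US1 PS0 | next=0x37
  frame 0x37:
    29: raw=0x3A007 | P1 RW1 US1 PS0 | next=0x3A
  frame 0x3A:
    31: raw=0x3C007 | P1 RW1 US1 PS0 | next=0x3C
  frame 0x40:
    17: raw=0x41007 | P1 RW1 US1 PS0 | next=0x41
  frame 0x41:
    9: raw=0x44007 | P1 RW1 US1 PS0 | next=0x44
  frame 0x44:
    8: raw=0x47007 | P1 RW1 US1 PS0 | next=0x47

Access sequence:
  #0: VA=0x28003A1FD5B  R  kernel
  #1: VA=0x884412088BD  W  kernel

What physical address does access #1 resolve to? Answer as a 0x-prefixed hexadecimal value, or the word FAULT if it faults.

Walk each access:
#0 VA=0x28003A1FD5B (r,kernel):
  lvl0: tbl 0x34, slot 5 ⇒ 0x35007 (P1/RW1/US1/PS0)
  lvl1: tbl 0x35, slot 0 ⇒ 0x37007 (P1/RW1/US1/PS0)
  lvl2: tbl 0x37, slot 29 ⇒ 0x3A007 (P1/RW1/US1/PS0)
  lvl3: tbl 0x3A, slot 31 ⇒ 0x3C007 (P1/RW1/US1/PS0)
  ⇒ phys 0x3CD5B  [4 reads]
#1 VA=0x884412088BD (w,kernel):
  lvl0: tbl 0x34, slot 17 ⇒ 0x40007 (P1/RW1/US1/PS0)
  lvl1: tbl 0x40, slot 17 ⇒ 0x41007 (P1/RW1/US1/PS0)
  lvl2: tbl 0x41, slot 9 ⇒ 0x44007 (P1/RW1/US1/PS0)
  lvl3: tbl 0x44, slot 8 ⇒ 0x47007 (P1/RW1/US1/PS0)
  ⇒ phys 0x478BD  [4 reads]

Access #1 PA: 0x478BD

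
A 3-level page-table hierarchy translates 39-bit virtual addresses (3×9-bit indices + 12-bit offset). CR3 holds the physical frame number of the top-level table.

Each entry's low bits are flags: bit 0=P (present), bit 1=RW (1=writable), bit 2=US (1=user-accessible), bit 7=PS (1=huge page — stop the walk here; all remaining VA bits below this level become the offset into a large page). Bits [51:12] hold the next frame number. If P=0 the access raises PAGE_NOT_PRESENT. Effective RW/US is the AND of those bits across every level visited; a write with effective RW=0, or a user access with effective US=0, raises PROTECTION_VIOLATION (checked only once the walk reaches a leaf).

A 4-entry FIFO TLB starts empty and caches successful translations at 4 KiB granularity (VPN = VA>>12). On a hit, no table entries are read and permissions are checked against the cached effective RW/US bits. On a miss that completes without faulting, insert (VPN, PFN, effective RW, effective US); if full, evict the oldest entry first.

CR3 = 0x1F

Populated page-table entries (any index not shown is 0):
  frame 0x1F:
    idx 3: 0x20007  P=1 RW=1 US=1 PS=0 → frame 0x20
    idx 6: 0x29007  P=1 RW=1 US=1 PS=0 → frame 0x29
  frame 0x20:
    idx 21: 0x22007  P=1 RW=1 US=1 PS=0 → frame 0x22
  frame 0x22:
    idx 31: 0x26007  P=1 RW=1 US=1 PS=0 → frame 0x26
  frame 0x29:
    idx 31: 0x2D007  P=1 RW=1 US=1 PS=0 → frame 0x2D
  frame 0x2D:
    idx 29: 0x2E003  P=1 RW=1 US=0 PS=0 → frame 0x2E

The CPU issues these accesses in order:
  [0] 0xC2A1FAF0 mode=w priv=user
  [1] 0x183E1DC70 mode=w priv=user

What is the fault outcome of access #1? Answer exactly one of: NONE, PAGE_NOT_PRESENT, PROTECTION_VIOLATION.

Per-access translation:
#0 VA=0xC2A1FAF0 (w,user):
  lvl0: tbl 0x1F, slot 3 ⇒ 0x20007 (P1/RW1/US1/PS0)
  lvl1: tbl 0x20, slot 21 ⇒ 0x22007 (P1/RW1/US1/PS0)
  lvl2: tbl 0x22, slot 31 ⇒ 0x26007 (P1/RW1/US1/PS0)
  ✓ 0x26AF0  — 3 lookups
#1 VA=0x183E1DC70 (w,user):
  lvl0: tbl 0x1F, slot 6 ⇒ 0x29007 (P1/RW1/US1/PS0)
  lvl1: tbl 0x29, slot 31 ⇒ 0x2D007 (P1/RW1/US1/PS0)
  lvl2: tbl 0x2D, slot 29 ⇒ 0x2E003 (P1/RW1/US0/PS0)
  ⇒ fault: PROTECTION_VIOLATION  — 3 lookups

Access #1 fault: PROTECTION_VIOLATION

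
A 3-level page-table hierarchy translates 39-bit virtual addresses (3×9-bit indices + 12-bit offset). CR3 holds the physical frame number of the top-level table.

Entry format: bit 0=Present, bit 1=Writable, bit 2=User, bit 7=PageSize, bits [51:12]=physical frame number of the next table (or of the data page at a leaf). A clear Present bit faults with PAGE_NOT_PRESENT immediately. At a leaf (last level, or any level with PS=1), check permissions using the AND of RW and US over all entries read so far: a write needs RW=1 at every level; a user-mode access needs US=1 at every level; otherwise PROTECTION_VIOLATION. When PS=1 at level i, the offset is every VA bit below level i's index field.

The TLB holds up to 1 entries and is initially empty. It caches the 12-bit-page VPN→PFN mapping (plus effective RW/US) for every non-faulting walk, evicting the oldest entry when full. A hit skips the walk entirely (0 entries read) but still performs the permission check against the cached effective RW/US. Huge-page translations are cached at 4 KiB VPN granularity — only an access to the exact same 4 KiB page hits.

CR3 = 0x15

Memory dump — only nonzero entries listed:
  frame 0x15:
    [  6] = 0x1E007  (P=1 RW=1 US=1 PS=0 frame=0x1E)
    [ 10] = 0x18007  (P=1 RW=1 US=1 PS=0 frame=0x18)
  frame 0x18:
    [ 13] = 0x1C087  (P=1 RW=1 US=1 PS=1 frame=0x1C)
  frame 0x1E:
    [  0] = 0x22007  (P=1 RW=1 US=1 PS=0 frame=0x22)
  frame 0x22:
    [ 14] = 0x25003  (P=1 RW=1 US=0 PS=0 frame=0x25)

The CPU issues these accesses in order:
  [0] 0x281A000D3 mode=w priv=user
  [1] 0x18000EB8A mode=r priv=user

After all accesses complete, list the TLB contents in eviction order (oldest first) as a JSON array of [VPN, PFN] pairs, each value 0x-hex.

Per-access translation:
#0 VA=0x281A000D3 (w,user):
  L0 @0x15[10] → 0x18007  P=1,RW=1,US=1,PS=0
  L1 @0x18[13] → 0x1C087  P=1,RW=1,US=1,PS=1
  ✓ 0x1C0D3 (huge @L1)  — 2 lookups
#1 VA=0x18000EB8A (r,user):
  L0 @0x15[6] → 0x1E007  P=1,RW=1,US=1,PS=0
  L1 @0x1E[0] → 0x22007  P=1,RW=1,US=1,PS=0
  L2 @0x22[14] → 0x25003  P=1,RW=1,US=0,PS=0
  ✗ PROTECTION_VIOLATION  [3 reads]

TLB: [["0x281A00", "0x1C"]]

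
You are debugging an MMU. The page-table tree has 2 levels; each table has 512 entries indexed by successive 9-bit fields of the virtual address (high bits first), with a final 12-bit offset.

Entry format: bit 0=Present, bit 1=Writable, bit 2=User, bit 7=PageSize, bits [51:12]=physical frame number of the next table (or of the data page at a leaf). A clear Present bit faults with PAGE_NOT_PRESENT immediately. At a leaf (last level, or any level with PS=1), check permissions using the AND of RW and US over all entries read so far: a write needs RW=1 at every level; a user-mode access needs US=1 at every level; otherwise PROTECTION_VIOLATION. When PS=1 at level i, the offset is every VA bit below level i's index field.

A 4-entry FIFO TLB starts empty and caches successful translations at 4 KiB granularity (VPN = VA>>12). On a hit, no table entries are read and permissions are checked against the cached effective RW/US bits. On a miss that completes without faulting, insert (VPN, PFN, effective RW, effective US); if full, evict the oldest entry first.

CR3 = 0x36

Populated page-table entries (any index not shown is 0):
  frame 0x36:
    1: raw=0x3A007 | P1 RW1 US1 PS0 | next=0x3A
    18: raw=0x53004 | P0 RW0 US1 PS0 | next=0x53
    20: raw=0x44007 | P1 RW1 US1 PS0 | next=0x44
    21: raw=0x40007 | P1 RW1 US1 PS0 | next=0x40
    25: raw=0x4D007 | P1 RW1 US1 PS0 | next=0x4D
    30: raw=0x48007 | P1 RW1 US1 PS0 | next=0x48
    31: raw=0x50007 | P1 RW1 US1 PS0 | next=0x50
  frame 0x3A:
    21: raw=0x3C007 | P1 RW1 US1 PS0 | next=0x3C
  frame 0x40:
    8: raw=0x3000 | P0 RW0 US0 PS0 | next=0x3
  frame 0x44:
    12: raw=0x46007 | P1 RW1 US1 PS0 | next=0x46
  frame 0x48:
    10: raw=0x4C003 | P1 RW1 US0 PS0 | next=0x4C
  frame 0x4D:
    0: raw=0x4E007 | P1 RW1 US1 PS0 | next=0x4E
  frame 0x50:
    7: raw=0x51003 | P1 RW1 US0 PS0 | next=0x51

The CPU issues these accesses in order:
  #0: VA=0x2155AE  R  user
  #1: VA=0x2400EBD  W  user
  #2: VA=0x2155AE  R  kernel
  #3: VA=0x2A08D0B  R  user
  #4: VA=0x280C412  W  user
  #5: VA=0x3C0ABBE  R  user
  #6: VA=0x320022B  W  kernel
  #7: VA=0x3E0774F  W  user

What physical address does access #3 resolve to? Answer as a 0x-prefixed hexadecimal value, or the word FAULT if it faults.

Trace:
#0 VA=0x2155AE (r,user):
  [0] read 0x36 idx=1: raw=0x3A007 flags P=1 W=1 U=1 S=0
  [1] read 0x3A idx=21: raw=0x3C007 flags P=1 W=1 U=1 S=0
  → PA=0x3C5AE  (2 entries read)
#1 VA=0x2400EBD (w,user):
  [0] read 0x36 idx=18: raw=0x53004 flags P=0 W=0 U=1 S=0
  ⇒ fault: PAGE_NOT_PRESENT  — 1 lookups
#2 VA=0x2155AE (r,kernel):
  TLB hit vpn=0x215 → PA=0x3C5AE
#3 VA=0x2A08D0B (r,user):
  [0] read 0x36 idx=21: raw=0x40007 flags P=1 W=1 U=1 S=0
  [1] read 0x40 idx=8: raw=0x3000 flags P=0 W=0 U=0 S=0
  ⇒ fault: PAGE_NOT_PRESENT  — 2 lookups
#4 VA=0x280C412 (w,user):
  [0] read 0x36 idx=20: raw=0x44007 flags P=1 W=1 U=1 S=0
  [1] read 0x44 idx=12: raw=0x46007 flags P=1 W=1 U=1 S=0
  → PA=0x46412  (2 entries read)
#5 VA=0x3C0ABBE (r,user):
  [0] read 0x36 idx=30: raw=0x48007 flags P=1 W=1 U=1 S=0
  [1] read 0x48 idx=10: raw=0x4C003 flags P=1 W=1 U=0 S=0
  ⇒ fault: PROTECTION_VIOLATION  — 2 lookups
#6 VA=0x320022B (w,kernel):
  [0] read 0x36 idx=25: raw=0x4D007 flags P=1 W=1 U=1 S=0
  [1] read 0x4D idx=0: raw=0x4E007 flags P=1 W=1 U=1 S=0
  → PA=0x4E22B  (2 entries read)
#7 VA=0x3E0774F (w,user):
  [0] read 0x36 idx=31: raw=0x50007 flags P=1 W=1 U=1 S=0
  [1] read 0x50 idx=7: raw=0x51003 flags P=1 W=1 U=0 S=0
  ⇒ fault: PROTECTION_VIOLATION  — 2 lookups

Access #3 PA: FAULT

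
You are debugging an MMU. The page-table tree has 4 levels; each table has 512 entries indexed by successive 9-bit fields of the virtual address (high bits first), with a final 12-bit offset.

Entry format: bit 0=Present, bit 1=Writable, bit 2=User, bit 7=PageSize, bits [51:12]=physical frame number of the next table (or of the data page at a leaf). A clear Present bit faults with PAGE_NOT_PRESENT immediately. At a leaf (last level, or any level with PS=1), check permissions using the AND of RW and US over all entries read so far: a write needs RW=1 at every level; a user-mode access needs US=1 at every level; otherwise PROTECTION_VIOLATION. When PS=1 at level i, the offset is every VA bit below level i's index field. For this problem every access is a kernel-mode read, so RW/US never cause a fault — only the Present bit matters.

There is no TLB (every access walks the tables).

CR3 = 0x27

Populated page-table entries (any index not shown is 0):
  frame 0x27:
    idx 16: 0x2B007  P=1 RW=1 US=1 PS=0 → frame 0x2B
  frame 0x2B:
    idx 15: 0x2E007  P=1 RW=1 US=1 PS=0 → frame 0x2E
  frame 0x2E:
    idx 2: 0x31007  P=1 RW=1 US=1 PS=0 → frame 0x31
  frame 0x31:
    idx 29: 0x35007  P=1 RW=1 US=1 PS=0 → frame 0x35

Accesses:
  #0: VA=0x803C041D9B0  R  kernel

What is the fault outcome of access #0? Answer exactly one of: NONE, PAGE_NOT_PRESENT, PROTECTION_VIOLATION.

Per-access translation:
#0 VA=0x803C041D9B0 (r,kernel):
  L0: frame=0x27 idx=16 entry=0x2B007 [P=1 RW=1 US=1 PS=0]
  L1: frame=0x2B idx=15 entry=0x2E007 [P=1 RW=1 US=1 PS=0]
  L2: frame=0x2E idx=2 entry=0x31007 [P=1 RW=1 US=1 PS=0]
  L3: frame=0x31 idx=29 entry=0x35007 [P=1 RW=1 US=1 PS=0]
  ✓ 0x359B0  — 4 lookups

Access #0 fault: NONE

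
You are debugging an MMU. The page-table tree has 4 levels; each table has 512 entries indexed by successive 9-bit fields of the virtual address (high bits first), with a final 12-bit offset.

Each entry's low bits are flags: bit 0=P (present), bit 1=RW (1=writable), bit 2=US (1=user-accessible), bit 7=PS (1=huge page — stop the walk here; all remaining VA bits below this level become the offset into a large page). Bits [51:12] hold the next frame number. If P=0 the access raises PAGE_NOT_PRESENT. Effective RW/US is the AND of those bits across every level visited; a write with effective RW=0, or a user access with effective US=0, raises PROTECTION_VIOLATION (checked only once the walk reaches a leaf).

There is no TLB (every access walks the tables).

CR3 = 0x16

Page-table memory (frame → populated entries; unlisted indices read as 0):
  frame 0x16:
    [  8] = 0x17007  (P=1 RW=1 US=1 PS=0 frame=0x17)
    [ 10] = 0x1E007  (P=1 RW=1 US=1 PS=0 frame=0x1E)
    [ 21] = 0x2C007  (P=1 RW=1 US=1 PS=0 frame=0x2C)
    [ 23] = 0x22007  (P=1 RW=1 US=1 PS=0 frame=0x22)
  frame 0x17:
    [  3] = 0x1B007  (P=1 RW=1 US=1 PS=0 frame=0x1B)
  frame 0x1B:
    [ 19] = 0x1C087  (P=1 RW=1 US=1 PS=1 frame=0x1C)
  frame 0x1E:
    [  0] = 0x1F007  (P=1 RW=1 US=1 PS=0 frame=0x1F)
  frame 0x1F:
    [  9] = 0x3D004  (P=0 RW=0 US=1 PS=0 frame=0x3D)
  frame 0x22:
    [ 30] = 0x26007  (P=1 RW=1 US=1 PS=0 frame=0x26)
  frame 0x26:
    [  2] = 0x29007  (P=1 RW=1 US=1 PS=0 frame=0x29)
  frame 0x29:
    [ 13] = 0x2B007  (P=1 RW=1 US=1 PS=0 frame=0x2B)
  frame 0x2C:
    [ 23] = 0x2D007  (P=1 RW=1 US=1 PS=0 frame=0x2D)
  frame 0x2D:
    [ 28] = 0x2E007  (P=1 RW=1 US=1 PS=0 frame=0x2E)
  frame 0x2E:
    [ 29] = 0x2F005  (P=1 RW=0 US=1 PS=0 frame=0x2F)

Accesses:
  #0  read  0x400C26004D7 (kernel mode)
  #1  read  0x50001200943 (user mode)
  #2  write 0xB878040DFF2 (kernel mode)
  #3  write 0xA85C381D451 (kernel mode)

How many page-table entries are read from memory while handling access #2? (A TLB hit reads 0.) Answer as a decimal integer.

Walk each access:
#0 VA=0x400C26004D7 (r,kernel):
  [0] read 0x16 idx=8: raw=0x17007 flags P=1 W=1 U=1 S=0
  [1] read 0x17 idx=3: raw=0x1B007 flags P=1 W=1 U=1 S=0
  [2] read 0x1B idx=19: raw=0x1C087 flags P=1 W=1 U=1 S=1
  ⇒ phys 0x1C4D7 (huge @L2)  [3 reads]
#1 VA=0x50001200943 (r,user):
  [0] read 0x16 idx=10: raw=0x1E007 flags P=1 W=1 U=1 S=0
  [1] read 0x1E idx=0: raw=0x1F007 flags P=1 W=1 U=1 S=0
  [2] read 0x1F idx=9: raw=0x3D004 flags P=0 W=0 U=1 S=0
  ⇒ fault: PAGE_NOT_PRESENT  — 3 lookups
#2 VA=0xB878040DFF2 (w,kernel):
  [0] read 0x16 idx=23: raw=0x22007 flags P=1 W=1 U=1 S=0
  [1] read 0x22 idx=30: raw=0x26007 flags P=1 W=1 U=1 S=0
  [2] read 0x26 idx=2: raw=0x29007 flags P=1 W=1 U=1 S=0
  [3] read 0x29 idx=13: raw=0x2B007 flags P=1 W=1 U=1 S=0
  ⇒ phys 0x2BFF2  [4 reads]
#3 VA=0xA85C381D451 (w,kernel):
  [0] read 0x16 idx=21: raw=0x2C007 flags P=1 W=1 U=1 S=0
  [1] read 0x2C idx=23: raw=0x2D007 flags P=1 W=1 U=1 S=0
  [2] read 0x2D idx=28: raw=0x2E007 flags P=1 W=1 U=1 S=0
  [3] read 0x2E idx=29: raw=0x2F005 flags P=1 W=0 U=1 S=0
  ⇒ fault: PROTECTION_VIOLATION  — 4 lookups

Entries read for #2: 4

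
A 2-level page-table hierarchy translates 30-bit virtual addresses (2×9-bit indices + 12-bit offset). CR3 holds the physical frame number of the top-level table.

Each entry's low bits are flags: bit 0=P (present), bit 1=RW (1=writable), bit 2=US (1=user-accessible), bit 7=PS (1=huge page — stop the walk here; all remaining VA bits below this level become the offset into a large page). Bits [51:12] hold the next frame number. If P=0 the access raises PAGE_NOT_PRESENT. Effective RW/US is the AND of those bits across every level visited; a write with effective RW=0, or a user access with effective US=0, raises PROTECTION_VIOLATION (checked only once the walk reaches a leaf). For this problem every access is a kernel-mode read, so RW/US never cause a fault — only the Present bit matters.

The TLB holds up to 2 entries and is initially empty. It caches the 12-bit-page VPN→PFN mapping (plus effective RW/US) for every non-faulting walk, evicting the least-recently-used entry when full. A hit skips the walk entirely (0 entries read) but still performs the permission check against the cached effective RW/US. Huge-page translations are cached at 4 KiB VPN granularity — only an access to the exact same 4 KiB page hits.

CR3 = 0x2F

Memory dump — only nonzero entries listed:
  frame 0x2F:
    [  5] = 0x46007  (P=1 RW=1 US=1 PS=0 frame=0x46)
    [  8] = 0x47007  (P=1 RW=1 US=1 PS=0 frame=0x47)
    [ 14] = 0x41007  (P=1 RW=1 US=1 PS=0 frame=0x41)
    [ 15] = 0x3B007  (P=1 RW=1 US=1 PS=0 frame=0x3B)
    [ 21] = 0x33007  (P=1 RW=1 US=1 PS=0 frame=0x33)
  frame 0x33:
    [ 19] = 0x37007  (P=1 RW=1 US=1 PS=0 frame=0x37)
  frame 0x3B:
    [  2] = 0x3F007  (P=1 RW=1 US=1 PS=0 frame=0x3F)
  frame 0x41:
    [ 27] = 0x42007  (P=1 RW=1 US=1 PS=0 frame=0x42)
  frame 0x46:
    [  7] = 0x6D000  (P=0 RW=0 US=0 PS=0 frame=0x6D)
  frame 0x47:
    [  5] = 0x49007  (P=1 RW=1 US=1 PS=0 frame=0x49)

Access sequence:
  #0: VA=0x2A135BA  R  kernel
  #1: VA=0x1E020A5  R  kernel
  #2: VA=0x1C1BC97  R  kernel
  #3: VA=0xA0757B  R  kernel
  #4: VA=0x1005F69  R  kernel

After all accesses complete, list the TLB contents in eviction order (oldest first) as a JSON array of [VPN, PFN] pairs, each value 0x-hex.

Trace:
#0 VA=0x2A135BA (r,kernel):
  L0 @0x2F[21] → 0x33007  P=1,RW=1,US=1,PS=0
  L1 @0x33[19] → 0x37007  P=1,RW=1,US=1,PS=0
  ✓ 0x375BA  — 2 lookups
#1 VA=0x1E020A5 (r,kernel):
  L0 @0x2F[15] → 0x3B007  P=1,RW=1,US=1,PS=0
  L1 @0x3B[2] → 0x3F007  P=1,RW=1,US=1,PS=0
  ✓ 0x3F0A5  — 2 lookups
#2 VA=0x1C1BC97 (r,kernel):
  L0 @0x2F[14] → 0x41007  P=1,RW=1,US=1,PS=0
  L1 @0x41[27] → 0x42007  P=1,RW=1,US=1,PS=0
  ✓ 0x42C97  — 2 lookups
#3 VA=0xA0757B (r,kernel):
  L0 @0x2F[5] → 0x46007  P=1,RW=1,US=1,PS=0
  L1 @0x46[7] → 0x6D000  P=0,RW=0,US=0,PS=0
  ✗ PAGE_NOT_PRESENT  [2 reads]
#4 VA=0x1005F69 (r,kernel):
  L0 @0x2F[8] → 0x47007  P=1,RW=1,US=1,PS=0
  L1 @0x47[5] → 0x49007  P=1,RW=1,US=1,PS=0
  ✓ 0x49F69  — 2 lookups

TLB: [["0x1C1B", "0x42"], ["0x1005", "0x49"]]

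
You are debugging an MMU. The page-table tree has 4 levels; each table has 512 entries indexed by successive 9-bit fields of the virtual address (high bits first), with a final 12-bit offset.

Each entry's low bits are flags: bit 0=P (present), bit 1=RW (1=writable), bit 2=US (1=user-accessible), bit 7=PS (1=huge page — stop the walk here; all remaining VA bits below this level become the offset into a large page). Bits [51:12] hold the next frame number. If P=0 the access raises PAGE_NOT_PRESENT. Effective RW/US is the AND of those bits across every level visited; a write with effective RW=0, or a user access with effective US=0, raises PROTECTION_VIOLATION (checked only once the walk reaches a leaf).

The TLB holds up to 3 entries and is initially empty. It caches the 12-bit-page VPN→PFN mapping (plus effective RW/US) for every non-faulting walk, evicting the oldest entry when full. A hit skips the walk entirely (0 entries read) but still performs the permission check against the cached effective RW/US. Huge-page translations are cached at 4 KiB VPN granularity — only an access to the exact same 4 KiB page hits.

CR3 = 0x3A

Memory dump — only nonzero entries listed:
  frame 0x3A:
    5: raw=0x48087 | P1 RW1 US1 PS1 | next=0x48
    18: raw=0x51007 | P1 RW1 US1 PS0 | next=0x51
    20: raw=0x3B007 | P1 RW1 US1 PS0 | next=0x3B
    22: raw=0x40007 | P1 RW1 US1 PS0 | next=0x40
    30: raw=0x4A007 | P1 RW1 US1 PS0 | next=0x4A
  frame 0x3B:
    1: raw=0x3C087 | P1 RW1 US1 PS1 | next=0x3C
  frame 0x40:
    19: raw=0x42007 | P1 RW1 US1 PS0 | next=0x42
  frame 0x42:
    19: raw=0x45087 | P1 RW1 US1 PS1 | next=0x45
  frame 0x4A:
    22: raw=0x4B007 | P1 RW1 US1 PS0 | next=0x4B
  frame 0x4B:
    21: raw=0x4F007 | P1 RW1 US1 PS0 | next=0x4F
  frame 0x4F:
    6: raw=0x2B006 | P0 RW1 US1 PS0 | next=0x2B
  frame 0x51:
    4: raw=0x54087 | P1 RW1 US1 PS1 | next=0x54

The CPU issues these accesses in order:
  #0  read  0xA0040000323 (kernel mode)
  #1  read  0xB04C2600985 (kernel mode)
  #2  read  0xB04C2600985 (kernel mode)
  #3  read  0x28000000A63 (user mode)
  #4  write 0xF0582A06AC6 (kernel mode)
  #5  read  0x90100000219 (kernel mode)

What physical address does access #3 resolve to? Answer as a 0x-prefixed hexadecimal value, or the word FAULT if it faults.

Per-access translation:
#0 VA=0xA0040000323 (r,kernel):
  [0] read 0x3A idx=20: raw=0x3B007 flags P=1 W=1 U=1 S=0
  [1] read 0x3B idx=1: raw=0x3C087 flags P=1 W=1 U=1 S=1
  ⇒ phys 0x3C323 (huge @L1)  [2 reads]
#1 VA=0xB04C2600985 (r,kernel):
  [0] read 0x3A idx=22: raw=0x40007 flags P=1 W=1 U=1 S=0
  [1] read 0x40 idx=19: raw=0x42007 flags P=1 W=1 U=1 S=0
  [2] read 0x42 idx=19: raw=0x45087 flags P=1 W=1 U=1 S=1
  ⇒ phys 0x45985 (huge @L2)  [3 reads]
#2 VA=0xB04C2600985 (r,kernel):
  TLB hit vpn=0xB04C2600 → PA=0x45985
#3 VA=0x28000000A63 (r,user):
  [0] read 0x3A idx=5: raw=0x48087 flags P=1 W=1 U=1 S=1
  ⇒ phys 0x48A63 (huge @L0)  [1 reads]
#4 VA=0xF0582A06AC6 (w,kernel):
  [0] read 0x3A idx=30: raw=0x4A007 flags P=1 W=1 U=1 S=0
  [1] read 0x4A idx=22: raw=0x4B007 flags P=1 W=1 U=1 S=0
  [2] read 0x4B idx=21: raw=0x4F007 flags P=1 W=1 U=1 S=0
  [3] read 0x4F idx=6: raw=0x2B006 flags P=0 W=1 U=1 S=0
  ⇒ fault: PAGE_NOT_PRESENT  — 4 lookups
#5 VA=0x90100000219 (r,kernel):
  [0] read 0x3A idx=18: raw=0x51007 flags P=1 W=1 U=1 S=0
  [1] read 0x51 idx=4: raw=0x54087 flags P=1 W=1 U=1 S=1
  ⇒ phys 0x54219 (huge @L1)  [2 reads]

Access #3 PA: 0x48A63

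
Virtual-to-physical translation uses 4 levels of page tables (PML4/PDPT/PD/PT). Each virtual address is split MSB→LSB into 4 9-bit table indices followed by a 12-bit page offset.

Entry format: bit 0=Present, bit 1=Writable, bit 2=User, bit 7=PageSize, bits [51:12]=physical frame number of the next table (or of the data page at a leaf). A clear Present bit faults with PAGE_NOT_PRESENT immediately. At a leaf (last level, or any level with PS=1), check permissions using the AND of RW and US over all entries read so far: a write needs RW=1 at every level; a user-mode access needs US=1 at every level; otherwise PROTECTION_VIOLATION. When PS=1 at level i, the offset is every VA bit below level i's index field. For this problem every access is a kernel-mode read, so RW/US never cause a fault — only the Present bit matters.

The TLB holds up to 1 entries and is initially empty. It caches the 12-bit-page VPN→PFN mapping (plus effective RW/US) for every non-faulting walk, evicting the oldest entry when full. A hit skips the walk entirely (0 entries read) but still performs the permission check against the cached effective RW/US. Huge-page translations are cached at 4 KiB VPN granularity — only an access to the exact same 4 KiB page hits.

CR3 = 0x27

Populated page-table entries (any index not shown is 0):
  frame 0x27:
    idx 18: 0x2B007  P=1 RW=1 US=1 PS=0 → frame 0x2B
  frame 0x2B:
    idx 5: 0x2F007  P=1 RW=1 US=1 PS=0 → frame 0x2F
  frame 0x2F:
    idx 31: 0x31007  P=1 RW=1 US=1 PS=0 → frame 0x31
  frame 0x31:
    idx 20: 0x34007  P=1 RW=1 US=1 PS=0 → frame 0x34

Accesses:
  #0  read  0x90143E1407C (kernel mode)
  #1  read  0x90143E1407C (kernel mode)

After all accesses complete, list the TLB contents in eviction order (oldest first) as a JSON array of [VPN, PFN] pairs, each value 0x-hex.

Per-access translation:
#0 VA=0x90143E1407C (r,kernel):
  L0 @0x27[18] → 0x2B007  P=1,RW=1,US=1,PS=0
  L1 @0x2B[5] → 0x2F007  P=1,RW=1,US=1,PS=0
  L2 @0x2F[31] → 0x31007  P=1,RW=1,US=1,PS=0
  L3 @0x31[20] → 0x34007  P=1,RW=1,US=1,PS=0
  ⇒ phys 0x3407C  [4 reads]
#1 VA=0x90143E1407C (r,kernel):
  TLB hit vpn=0x90143E14 → PA=0x3407C

TLB: [["0x90143E14", "0x34"]]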